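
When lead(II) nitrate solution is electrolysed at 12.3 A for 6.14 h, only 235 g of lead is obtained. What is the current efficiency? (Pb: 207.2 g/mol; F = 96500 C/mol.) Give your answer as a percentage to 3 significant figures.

Q = 12.3 × 22104 = 2.719×10^5 C
n(e⁻) = 2.719×10^5 / 96500 = 2.818 mol
Pb²⁺ + 2e⁻ → Pb, so theoretical n(Pb) = 1.409 mol → 291.9 g
Efficiency = 235 / 291.9 = 0.8051 = 80.5%

80.5%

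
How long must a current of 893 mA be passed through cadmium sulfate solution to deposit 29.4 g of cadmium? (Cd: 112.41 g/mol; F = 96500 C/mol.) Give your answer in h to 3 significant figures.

15.7 h

n(Cd) = 29.4 / 112.41 = 0.2615 mol
Cd²⁺ + 2e⁻ → Cd, so n(e⁻) = 2 × 0.2615 = 0.5230 mol
Q = 0.5230 × 96500 = 50470 C
t = Q / I = 50470 / 0.893 = 56520 s = 15.7 h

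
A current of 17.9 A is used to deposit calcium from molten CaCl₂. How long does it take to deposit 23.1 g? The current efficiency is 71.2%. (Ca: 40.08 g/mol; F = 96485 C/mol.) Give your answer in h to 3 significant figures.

2.42 h

n(Ca) = 23.1 / 40.08 = 0.5763 mol
Ca²⁺ + 2e⁻ → Ca, so n(e⁻) = 2 × 0.5763 = 1.153 mol
Q = 1.153 × 96485 / 0.712 = 1.562×10^5 C
t = Q / I = 1.562×10^5 / 17.9 = 8726 s = 2.42 h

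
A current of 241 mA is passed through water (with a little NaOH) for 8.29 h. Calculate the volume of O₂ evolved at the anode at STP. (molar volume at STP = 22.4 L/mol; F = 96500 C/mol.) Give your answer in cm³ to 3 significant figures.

Q = It = 0.241 × 29844 = 7192 C
n(e⁻) = Q/F = 7192/96500 = 0.07453 mol
2H₂O → O₂ + 4H⁺ + 4e⁻, so n(O₂) = 0.07453 / 4 = 0.01863 mol
V = 0.01863 × 22.4 = 0.4173 L
= 417 cm³

417 cm³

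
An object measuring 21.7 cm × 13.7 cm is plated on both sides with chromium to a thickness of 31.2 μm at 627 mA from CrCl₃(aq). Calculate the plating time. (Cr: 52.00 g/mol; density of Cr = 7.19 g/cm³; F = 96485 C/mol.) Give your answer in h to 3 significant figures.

32.9 h

Plated area = 2 × 21.7 × 13.7 = 594.6 cm²
Volume = 594.6 × 31.2×10⁻⁴ cm = 1.855 cm³
m(Cr) = 1.855 × 7.19 = 13.34 g
n(Cr) = 13.34 / 52.00 = 0.2565 mol; n(e⁻) = 3 × 0.2565 = 0.7695 mol
Q = 0.7695 × 96485 = 74250 C
t = 74250 / 0.627 = 1.184×10^5 s = 32.9 h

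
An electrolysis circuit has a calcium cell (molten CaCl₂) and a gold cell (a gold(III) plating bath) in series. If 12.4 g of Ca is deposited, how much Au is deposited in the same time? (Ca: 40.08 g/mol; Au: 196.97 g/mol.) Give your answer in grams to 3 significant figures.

n(Ca) = 12.4 / 40.08 = 0.3094 mol
Ca²⁺ + 2e⁻ → Ca, so n(e⁻) = 2 × 0.3094 = 0.6188 mol
Since the cells are in series, n(e⁻) in the Au cell is also 0.6188 mol.
Au³⁺ + 3e⁻ → Au, so n(Au) = 0.6188 / 3 = 0.2063 mol
m(Au) = 0.2063 × 196.97 = 40.6 g

40.6 g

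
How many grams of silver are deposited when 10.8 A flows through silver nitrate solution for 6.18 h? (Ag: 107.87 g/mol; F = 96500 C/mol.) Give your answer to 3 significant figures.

269 g

Q = 10.8 A × 22248 s = 2.403×10^5 C
n(e⁻) = Q/F = 2.403×10^5/96500 = 2.490 mol
Ag⁺ + e⁻ → Ag, so n(Ag) = 2.490 mol
m = 2.490 × 107.87 = 269 g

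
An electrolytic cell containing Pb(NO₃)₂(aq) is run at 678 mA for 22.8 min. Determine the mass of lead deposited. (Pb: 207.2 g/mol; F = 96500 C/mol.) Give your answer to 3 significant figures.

0.996 g

Q = 0.678 A × 1368 s = 927.5 C
n(e⁻) = Q/F = 927.5/96500 = 0.009611 mol
Pb²⁺ + 2e⁻ → Pb, so n(Pb) = 0.009611 / 2 = 0.004806 mol
m = 0.004806 × 207.2 = 0.996 g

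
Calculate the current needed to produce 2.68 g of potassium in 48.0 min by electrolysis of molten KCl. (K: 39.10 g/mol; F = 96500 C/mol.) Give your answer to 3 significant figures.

2.30 A

n(K) = 2.68 / 39.10 = 0.06854 mol
K⁺ + e⁻ → K, so n(e⁻) = 0.06854 mol
Q = 0.06854 × 96500 = 6614 C
I = Q / t = 6614 / 2880 s = 2.30 A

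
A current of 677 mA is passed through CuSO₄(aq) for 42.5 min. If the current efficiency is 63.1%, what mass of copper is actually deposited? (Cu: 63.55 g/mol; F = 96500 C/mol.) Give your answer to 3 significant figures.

Q = 0.677 × 2550 = 1726 C
n(e⁻) = 1726 / 96500 = 0.01789 mol
Cu²⁺ + 2e⁻ → Cu, so theoretical m(Cu) = 0.008945 × 63.55 = 0.5685 g
Actual mass = 63.1% × 0.5685 = 0.359 g

0.359 g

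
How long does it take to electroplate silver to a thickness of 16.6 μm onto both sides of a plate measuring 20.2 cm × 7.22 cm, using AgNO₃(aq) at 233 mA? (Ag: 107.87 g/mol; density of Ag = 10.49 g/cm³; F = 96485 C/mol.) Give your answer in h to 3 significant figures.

5.42 h

Plated area = 2 × 20.2 × 7.22 = 291.7 cm²
Volume = 291.7 × 16.6×10⁻⁴ cm = 0.4842 cm³
m(Ag) = 0.4842 × 10.49 = 5.079 g
n(Ag) = 5.079 / 107.87 = 0.04708 mol; n(e⁻) = 0.04708 mol
Q = 0.04708 × 96485 = 4543 C
t = 4543 / 0.233 = 19500 s = 5.42 h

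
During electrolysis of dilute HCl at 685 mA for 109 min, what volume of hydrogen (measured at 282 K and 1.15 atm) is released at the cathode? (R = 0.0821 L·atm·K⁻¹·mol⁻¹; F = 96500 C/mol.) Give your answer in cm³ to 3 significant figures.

467 cm³

Q = It = 0.685 × 6540 = 4480 C
n(e⁻) = Q/F = 4480/96500 = 0.04642 mol
2H⁺ + 2e⁻ → H₂, so n(H₂) = 0.04642 / 2 = 0.02321 mol
V = nRT/P = 0.02321 × 0.0821 × 282 / 1.15 = 0.4673 L
= 467 cm³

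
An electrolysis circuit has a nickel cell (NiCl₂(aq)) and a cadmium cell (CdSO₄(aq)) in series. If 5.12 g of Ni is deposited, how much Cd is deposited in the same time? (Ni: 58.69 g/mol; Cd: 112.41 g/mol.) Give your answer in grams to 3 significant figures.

n(Ni) = 5.12 / 58.69 = 0.08724 mol
Ni²⁺ + 2e⁻ → Ni, so n(e⁻) = 2 × 0.08724 = 0.1745 mol
In series, the same 0.1745 mol of electrons flows through the second cell.
Cd²⁺ + 2e⁻ → Cd, so n(Cd) = 0.1745 / 2 = 0.08725 mol
m(Cd) = 0.08725 × 112.41 = 9.81 g

9.81 g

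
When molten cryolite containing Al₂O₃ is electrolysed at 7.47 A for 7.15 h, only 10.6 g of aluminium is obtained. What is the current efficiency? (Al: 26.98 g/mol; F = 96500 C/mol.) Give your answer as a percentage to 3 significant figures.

Q = 7.47 × 25740 = 1.923×10^5 C
n(e⁻) = 1.923×10^5 / 96500 = 1.993 mol
Al³⁺ + 3e⁻ → Al, so theoretical n(Al) = 0.6643 mol → 17.92 g
Efficiency = 10.6 / 17.92 = 0.5915 = 59.2%

59.2%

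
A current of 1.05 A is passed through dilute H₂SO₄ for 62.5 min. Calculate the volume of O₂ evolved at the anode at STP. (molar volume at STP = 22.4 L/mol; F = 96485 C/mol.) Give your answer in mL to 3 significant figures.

229 mL

Q = It = 1.05 × 3750 = 3938 C
n(e⁻) = Q/F = 3938/96485 = 0.04081 mol
2H₂O → O₂ + 4H⁺ + 4e⁻, so n(O₂) = 0.04081 / 4 = 0.01020 mol
V = 0.01020 × 22.4 = 0.2285 L
= 229 mL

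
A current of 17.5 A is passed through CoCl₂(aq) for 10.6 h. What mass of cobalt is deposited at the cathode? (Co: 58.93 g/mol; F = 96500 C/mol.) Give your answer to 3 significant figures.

Charge passed = 17.5 × 38160 = 6.678×10^5 C
n(e⁻) = 6.678×10^5 / 96500 = 6.920 mol
Co²⁺ + 2e⁻ → Co, so n(Co) = 6.920 / 2 = 3.460 mol
m = 3.460 × 58.93 = 204 g

204 g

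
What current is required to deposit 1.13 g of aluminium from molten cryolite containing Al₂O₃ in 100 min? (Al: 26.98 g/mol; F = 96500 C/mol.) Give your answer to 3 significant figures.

n(Al) = 1.13 / 26.98 = 0.04188 mol
Al³⁺ + 3e⁻ → Al, so n(e⁻) = 3 × 0.04188 = 0.1256 mol
Q = 0.1256 × 96500 = 12120 C
I = Q / t = 12120 / 6000 s = 2.02 A

2.02 A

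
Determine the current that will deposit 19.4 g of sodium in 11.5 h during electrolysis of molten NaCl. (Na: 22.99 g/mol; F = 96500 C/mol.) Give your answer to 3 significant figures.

1.97 A

n(Na) = 19.4 / 22.99 = 0.8438 mol
Na⁺ + e⁻ → Na, so n(e⁻) = 0.8438 mol
Q = 0.8438 × 96500 = 81430 C
I = Q / t = 81430 / 41400 s = 1.97 A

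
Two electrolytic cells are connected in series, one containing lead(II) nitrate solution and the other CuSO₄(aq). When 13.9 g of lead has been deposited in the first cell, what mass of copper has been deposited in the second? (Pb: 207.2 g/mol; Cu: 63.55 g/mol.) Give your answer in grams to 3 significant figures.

4.26 g

n(Pb) = 13.9 / 207.2 = 0.06708 mol
Pb²⁺ + 2e⁻ → Pb, so n(e⁻) = 2 × 0.06708 = 0.1342 mol
In series, the same 0.1342 mol of electrons flows through the second cell.
Cu²⁺ + 2e⁻ → Cu, so n(Cu) = 0.1342 / 2 = 0.06710 mol
m(Cu) = 0.06710 × 63.55 = 4.26 g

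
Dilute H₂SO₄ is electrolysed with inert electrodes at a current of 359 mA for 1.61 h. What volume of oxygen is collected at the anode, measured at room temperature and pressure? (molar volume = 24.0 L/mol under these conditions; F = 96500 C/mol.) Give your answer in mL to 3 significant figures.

Q = 0.359 A × 5796 s = 2081 C
n(e⁻) = Q/F = 2081/96500 = 0.02156 mol
2H₂O → O₂ + 4H⁺ + 4e⁻, so n(O₂) = 0.02156 / 4 = 0.005390 mol
V = 0.005390 × 24.0 = 0.1294 L
= 129 mL

129 mL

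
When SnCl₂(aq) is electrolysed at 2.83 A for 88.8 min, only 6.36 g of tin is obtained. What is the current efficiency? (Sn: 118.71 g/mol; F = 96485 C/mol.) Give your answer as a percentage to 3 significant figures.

Q = 2.83 × 5328 = 15080 C
n(e⁻) = 15080 / 96485 = 0.1563 mol
Sn²⁺ + 2e⁻ → Sn, so theoretical n(Sn) = 0.07815 mol → 9.277 g
Efficiency = 6.36 / 9.277 = 0.6856 = 68.6%

68.6%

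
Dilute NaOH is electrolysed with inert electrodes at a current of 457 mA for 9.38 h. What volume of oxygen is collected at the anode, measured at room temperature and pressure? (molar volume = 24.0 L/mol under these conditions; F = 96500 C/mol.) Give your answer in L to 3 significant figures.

Q = 0.457 A × 33768 s = 15430 C
Moles of electrons = 15430 / 96500 = 0.1599 mol
2H₂O → O₂ + 4H⁺ + 4e⁻, so n(O₂) = 0.1599 / 4 = 0.03998 mol
V = 0.03998 × 24.0 = 0.9595 L

0.960 L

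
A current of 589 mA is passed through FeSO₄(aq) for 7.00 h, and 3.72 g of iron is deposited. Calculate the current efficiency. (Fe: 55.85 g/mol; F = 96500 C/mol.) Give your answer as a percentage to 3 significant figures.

86.6%

Q = 0.589 × 25200 = 14840 C
n(e⁻) = 14840 / 96500 = 0.1538 mol
Fe²⁺ + 2e⁻ → Fe, so theoretical n(Fe) = 0.07690 mol → 4.295 g
Efficiency = 3.72 / 4.295 = 0.8661 = 86.6%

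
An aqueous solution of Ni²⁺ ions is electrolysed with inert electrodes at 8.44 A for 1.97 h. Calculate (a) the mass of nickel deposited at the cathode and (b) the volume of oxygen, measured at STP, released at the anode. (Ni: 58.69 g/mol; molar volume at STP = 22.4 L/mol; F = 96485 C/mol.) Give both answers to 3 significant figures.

18.2 g Ni; 3.47 L O₂

Q = 8.44 × 7092 = 59860 C; n(e⁻) = 59860 / 96485 = 0.6204 mol
Cathode: Ni²⁺ + 2e⁻ → Ni → n(Ni) = 0.6204/2 = 0.3102 mol → 18.2 g
Anode: 2H₂O → O₂ + 4H⁺ + 4e⁻ → n(O₂) = 0.6204/4 = 0.1551 mol → 3.47 L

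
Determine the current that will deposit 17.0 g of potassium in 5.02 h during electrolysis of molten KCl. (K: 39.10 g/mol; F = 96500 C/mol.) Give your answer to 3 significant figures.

n(K) = 17.0 / 39.10 = 0.4348 mol
K⁺ + e⁻ → K, so n(e⁻) = 0.4348 mol
Q = 0.4348 × 96500 = 41960 C
I = Q / t = 41960 / 18072 s = 2.32 A

2.32 A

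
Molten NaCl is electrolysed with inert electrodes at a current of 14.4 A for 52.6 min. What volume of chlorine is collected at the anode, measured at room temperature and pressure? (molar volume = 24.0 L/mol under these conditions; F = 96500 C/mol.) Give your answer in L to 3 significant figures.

5.65 L

Charge passed = 14.4 × 3156 = 45450 C
n(e⁻) = 45450 / 96500 = 0.4710 mol
2Cl⁻ → Cl₂ + 2e⁻, so n(Cl₂) = 0.4710 / 2 = 0.2355 mol
V = 0.2355 × 24.0 = 5.652 L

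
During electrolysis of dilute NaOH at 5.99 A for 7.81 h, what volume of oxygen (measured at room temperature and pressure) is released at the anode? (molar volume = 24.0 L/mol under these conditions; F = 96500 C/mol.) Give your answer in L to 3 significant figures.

10.5 L

Charge passed = 5.99 × 28116 = 1.684×10^5 C
n(e⁻) = Q/F = 1.684×10^5/96500 = 1.745 mol
2H₂O → O₂ + 4H⁺ + 4e⁻, so n(O₂) = 1.745 / 4 = 0.4363 mol
V = 0.4363 × 24.0 = 10.47 L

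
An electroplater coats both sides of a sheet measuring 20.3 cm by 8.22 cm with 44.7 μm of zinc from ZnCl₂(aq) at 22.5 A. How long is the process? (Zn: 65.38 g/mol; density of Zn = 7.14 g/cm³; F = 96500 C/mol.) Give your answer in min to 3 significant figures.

23.3 min

Plated area = 2 × 20.3 × 8.22 = 333.7 cm²
Volume = 333.7 × 44.7×10⁻⁴ cm = 1.492 cm³
m(Zn) = 1.492 × 7.14 = 10.65 g
n(Zn) = 10.65 / 65.38 = 0.1629 mol; n(e⁻) = 2 × 0.1629 = 0.3258 mol
Q = 0.3258 × 96500 = 31440 C
t = 31440 / 22.5 = 1397 s = 23.3 min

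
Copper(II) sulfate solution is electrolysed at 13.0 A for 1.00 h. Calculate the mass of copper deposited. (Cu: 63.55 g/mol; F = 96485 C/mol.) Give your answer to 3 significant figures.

15.4 g

Q = 13.0 A × 3600 s = 46800 C
Moles of electrons = 46800 / 96485 = 0.4850 mol
Cu²⁺ + 2e⁻ → Cu, so n(Cu) = 0.4850 / 2 = 0.2425 mol
m = 0.2425 × 63.55 = 15.4 g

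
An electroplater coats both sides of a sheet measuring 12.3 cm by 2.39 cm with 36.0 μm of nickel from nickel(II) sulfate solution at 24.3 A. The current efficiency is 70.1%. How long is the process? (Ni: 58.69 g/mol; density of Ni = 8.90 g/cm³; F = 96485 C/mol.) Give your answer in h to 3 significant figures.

0.101 h

Plated area = 2 × 12.3 × 2.39 = 58.79 cm²
Volume = 58.79 × 36.0×10⁻⁴ cm = 0.2116 cm³
m(Ni) = 0.2116 × 8.90 = 1.883 g
n(Ni) = 1.883 / 58.69 = 0.03208 mol; n(e⁻) = 2 × 0.03208 = 0.06416 mol
Q = 0.06416 × 96485 / 0.701 = 8831 C
t = 8831 / 24.3 = 363.4 s = 0.101 h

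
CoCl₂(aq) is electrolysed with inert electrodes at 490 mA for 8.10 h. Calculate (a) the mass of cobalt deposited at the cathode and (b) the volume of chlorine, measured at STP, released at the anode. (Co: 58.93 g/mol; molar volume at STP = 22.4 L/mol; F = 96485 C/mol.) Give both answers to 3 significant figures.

4.36 g Co; 1.66 L Cl₂

Q = 0.490 × 29160 = 14290 C; n(e⁻) = 14290 / 96485 = 0.1481 mol
Cathode: Co²⁺ + 2e⁻ → Co → n(Co) = 0.1481/2 = 0.07405 mol → 4.36 g
Anode: 2Cl⁻ → Cl₂ + 2e⁻ → n(Cl₂) = 0.1481/2 = 0.07405 mol → 1.66 L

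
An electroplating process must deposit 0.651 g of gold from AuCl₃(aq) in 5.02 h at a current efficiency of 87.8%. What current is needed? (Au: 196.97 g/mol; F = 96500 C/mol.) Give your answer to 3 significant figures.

n(Au) = 0.651 / 196.97 = 0.003305 mol
Au³⁺ + 3e⁻ → Au, so n(e⁻) = 3 × 0.003305 = 0.009915 mol
Q = 0.009915 × 96500 / 0.878 = 1090 C
I = Q / t = 1090 / 18072 s = 0.0603 A

0.0603 A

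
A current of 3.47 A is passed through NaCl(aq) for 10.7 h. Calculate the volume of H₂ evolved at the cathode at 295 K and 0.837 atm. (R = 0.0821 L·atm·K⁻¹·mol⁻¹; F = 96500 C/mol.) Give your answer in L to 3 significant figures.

Q = It = 3.47 × 38520 = 1.337×10^5 C
n(e⁻) = 1.337×10^5 / 96500 = 1.385 mol
2H⁺ + 2e⁻ → H₂, so n(H₂) = 1.385 / 2 = 0.6925 mol
V = nRT/P = 0.6925 × 0.0821 × 295 / 0.837 = 20.04 L

20.0 L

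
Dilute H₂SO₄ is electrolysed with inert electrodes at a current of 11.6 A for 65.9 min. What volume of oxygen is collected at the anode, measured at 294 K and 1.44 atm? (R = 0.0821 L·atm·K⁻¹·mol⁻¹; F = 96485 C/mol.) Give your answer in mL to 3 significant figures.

1990 mL

Q = It = 11.6 × 3954 = 45870 C
Moles of electrons = 45870 / 96485 = 0.4754 mol
2H₂O → O₂ + 4H⁺ + 4e⁻, so n(O₂) = 0.4754 / 4 = 0.1189 mol
V = nRT/P = 0.1189 × 0.0821 × 294 / 1.44 = 1.993 L
= 1990 mL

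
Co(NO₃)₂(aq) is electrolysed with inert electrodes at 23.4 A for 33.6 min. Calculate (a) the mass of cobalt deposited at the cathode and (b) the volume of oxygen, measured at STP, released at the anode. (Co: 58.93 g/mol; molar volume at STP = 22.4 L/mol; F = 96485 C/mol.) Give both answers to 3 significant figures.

14.4 g Co; 2.74 L O₂

Q = 23.4 × 2016 = 47170 C; n(e⁻) = 47170 / 96485 = 0.4889 mol
Cathode: Co²⁺ + 2e⁻ → Co → n(Co) = 0.4889/2 = 0.2445 mol → 14.4 g
Anode: 2H₂O → O₂ + 4H⁺ + 4e⁻ → n(O₂) = 0.4889/4 = 0.1222 mol → 2.74 L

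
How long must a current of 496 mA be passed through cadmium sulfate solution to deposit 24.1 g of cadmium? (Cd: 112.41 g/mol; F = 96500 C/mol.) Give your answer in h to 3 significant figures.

23.2 h

n(Cd) = 24.1 / 112.41 = 0.2144 mol
Cd²⁺ + 2e⁻ → Cd, so n(e⁻) = 2 × 0.2144 = 0.4288 mol
Q = 0.4288 × 96500 = 41380 C
t = Q / I = 41380 / 0.496 = 83430 s = 23.2 h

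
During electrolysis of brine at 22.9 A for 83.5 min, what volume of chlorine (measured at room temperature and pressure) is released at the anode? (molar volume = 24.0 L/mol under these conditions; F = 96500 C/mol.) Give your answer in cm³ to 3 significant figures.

Charge passed = 22.9 × 5010 = 1.147×10^5 C
n(e⁻) = 1.147×10^5 / 96500 = 1.189 mol
2Cl⁻ → Cl₂ + 2e⁻, so n(Cl₂) = 1.189 / 2 = 0.5945 mol
V = 0.5945 × 24.0 = 14.27 L
= 14300 cm³

14300 cm³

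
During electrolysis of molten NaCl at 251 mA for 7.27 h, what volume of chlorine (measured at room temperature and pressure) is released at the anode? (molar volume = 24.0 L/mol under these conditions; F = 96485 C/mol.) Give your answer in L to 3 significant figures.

Q = It = 0.251 × 26172 = 6569 C
n(e⁻) = 6569 / 96485 = 0.06808 mol
2Cl⁻ → Cl₂ + 2e⁻, so n(Cl₂) = 0.06808 / 2 = 0.03404 mol
V = 0.03404 × 24.0 = 0.8170 L

0.817 L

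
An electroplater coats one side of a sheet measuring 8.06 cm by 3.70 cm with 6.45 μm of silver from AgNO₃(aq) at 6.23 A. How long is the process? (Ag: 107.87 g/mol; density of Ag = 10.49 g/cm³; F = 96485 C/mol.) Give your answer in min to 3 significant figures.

Plated area = 8.06 × 3.70 = 29.82 cm²
Volume = 29.82 × 6.45×10⁻⁴ cm = 0.01923 cm³
m(Ag) = 0.01923 × 10.49 = 0.2017 g
n(Ag) = 0.2017 / 107.87 = 0.001870 mol; n(e⁻) = 0.001870 mol
Q = 0.001870 × 96485 = 180.4 C
t = 180.4 / 6.23 = 28.96 s = 0.483 min

0.483 min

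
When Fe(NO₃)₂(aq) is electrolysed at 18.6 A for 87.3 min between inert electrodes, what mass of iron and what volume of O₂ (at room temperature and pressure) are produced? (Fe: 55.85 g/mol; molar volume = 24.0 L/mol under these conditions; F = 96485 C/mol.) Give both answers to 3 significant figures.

Q = 18.6 × 5238 = 97430 C; n(e⁻) = 97430 / 96485 = 1.010 mol
Cathode: Fe²⁺ + 2e⁻ → Fe → n(Fe) = 1.010/2 = 0.5050 mol → 28.2 g
Anode: 2H₂O → O₂ + 4H⁺ + 4e⁻ → n(O₂) = 1.010/4 = 0.2525 mol → 6.06 L

28.2 g Fe; 6.06 L O₂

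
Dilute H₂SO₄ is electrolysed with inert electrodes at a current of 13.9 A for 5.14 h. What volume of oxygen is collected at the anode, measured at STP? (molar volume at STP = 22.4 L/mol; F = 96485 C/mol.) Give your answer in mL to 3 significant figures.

14900 mL

Charge passed = 13.9 × 18504 = 2.572×10^5 C
Moles of electrons = 2.572×10^5 / 96485 = 2.666 mol
2H₂O → O₂ + 4H⁺ + 4e⁻, so n(O₂) = 2.666 / 4 = 0.6665 mol
V = 0.6665 × 22.4 = 14.93 L
= 14900 mL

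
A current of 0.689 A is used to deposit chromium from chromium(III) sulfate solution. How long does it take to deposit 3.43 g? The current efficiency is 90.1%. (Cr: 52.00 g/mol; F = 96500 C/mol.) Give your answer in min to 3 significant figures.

513 min

n(Cr) = 3.43 / 52.00 = 0.06596 mol
Cr³⁺ + 3e⁻ → Cr, so n(e⁻) = 3 × 0.06596 = 0.1979 mol
Q = 0.1979 × 96500 / 0.901 = 21200 C
t = Q / I = 21200 / 0.689 = 30770 s = 513 min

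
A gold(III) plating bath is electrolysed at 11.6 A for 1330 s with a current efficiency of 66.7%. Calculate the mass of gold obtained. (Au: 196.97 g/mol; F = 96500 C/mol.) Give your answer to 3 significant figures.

Q = 11.6 × 1330 = 15430 C
n(e⁻) = 15430 / 96500 = 0.1599 mol
Au³⁺ + 3e⁻ → Au, so theoretical m(Au) = 0.05330 × 196.97 = 10.50 g
Actual mass = 66.7% × 10.50 = 7.00 g

7.00 g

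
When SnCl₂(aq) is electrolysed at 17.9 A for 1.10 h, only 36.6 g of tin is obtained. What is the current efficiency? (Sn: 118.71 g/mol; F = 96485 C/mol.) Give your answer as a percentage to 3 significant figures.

Q = 17.9 × 3960 = 70880 C
n(e⁻) = 70880 / 96485 = 0.7346 mol
Sn²⁺ + 2e⁻ → Sn, so theoretical n(Sn) = 0.3673 mol → 43.60 g
Efficiency = 36.6 / 43.60 = 0.8394 = 83.9%

83.9%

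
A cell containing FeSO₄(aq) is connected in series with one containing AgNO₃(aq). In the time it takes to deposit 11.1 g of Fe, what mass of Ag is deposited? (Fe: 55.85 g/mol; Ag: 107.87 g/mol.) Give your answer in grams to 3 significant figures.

n(Fe) = 11.1 / 55.85 = 0.1987 mol
Fe²⁺ + 2e⁻ → Fe, so n(e⁻) = 2 × 0.1987 = 0.3974 mol
The cells are in series, so the same charge (and hence the same n(e⁻) = 0.3974 mol) passes through both.
Ag⁺ + e⁻ → Ag, so n(Ag) = 0.3974 mol
m(Ag) = 0.3974 × 107.87 = 42.9 g

42.9 g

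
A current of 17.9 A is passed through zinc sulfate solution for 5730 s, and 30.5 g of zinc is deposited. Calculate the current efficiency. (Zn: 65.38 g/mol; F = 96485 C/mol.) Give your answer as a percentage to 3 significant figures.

Q = 17.9 × 5730 = 1.026×10^5 C
n(e⁻) = 1.026×10^5 / 96485 = 1.063 mol
Zn²⁺ + 2e⁻ → Zn, so theoretical n(Zn) = 0.5315 mol → 34.75 g
Efficiency = 30.5 / 34.75 = 0.8777 = 87.8%

87.8%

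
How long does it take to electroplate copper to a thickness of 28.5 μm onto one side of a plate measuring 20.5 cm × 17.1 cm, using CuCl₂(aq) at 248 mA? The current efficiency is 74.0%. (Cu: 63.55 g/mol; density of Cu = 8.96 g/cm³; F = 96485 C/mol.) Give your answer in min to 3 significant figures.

Plated area = 20.5 × 17.1 = 350.6 cm²
Volume = 350.6 × 28.5×10⁻⁴ cm = 0.9992 cm³
m(Cu) = 0.9992 × 8.96 = 8.953 g
n(Cu) = 8.953 / 63.55 = 0.1409 mol; n(e⁻) = 2 × 0.1409 = 0.2818 mol
Q = 0.2818 × 96485 / 0.740 = 36740 C
t = 36740 / 0.248 = 1.481×10^5 s = 2470 min

2470 min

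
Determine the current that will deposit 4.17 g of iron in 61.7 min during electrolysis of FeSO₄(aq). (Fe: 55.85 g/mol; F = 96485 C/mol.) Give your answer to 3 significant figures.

n(Fe) = 4.17 / 55.85 = 0.07466 mol
Fe²⁺ + 2e⁻ → Fe, so n(e⁻) = 2 × 0.07466 = 0.1493 mol
Q = 0.1493 × 96485 = 14410 C
I = Q / t = 14410 / 3702 s = 3.89 A

3.89 A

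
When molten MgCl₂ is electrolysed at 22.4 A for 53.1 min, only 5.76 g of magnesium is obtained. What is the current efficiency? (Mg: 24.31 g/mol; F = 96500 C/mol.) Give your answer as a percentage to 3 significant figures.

64.1%

Q = 22.4 × 3186 = 71370 C
n(e⁻) = 71370 / 96500 = 0.7396 mol
Mg²⁺ + 2e⁻ → Mg, so theoretical n(Mg) = 0.3698 mol → 8.990 g
Efficiency = 5.76 / 8.990 = 0.6407 = 64.1%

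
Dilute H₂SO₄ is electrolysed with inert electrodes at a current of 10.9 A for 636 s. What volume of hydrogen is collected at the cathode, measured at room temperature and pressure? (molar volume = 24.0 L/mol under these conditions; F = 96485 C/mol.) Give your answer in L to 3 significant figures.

Q = It = 10.9 × 636 = 6932 C
Moles of electrons = 6932 / 96485 = 0.07185 mol
2H⁺ + 2e⁻ → H₂, so n(H₂) = 0.07185 / 2 = 0.03593 mol
V = 0.03593 × 24.0 = 0.8623 L

0.862 L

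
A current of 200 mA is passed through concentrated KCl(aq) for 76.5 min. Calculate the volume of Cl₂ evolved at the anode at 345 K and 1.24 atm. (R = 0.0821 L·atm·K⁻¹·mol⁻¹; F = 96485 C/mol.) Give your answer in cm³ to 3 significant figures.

Q = It = 0.200 × 4590 = 918.0 C
Moles of electrons = 918.0 / 96485 = 0.009514 mol
2Cl⁻ → Cl₂ + 2e⁻, so n(Cl₂) = 0.009514 / 2 = 0.004757 mol
V = nRT/P = 0.004757 × 0.0821 × 345 / 1.24 = 0.1087 L
= 109 cm³

109 cm³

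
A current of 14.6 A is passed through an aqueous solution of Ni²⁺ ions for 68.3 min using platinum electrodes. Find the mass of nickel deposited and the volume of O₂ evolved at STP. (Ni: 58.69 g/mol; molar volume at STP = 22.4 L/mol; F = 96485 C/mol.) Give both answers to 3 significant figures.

18.2 g Ni; 3.47 L O₂

Q = 14.6 × 4098 = 59830 C; n(e⁻) = 59830 / 96485 = 0.6201 mol
Cathode: Ni²⁺ + 2e⁻ → Ni → n(Ni) = 0.6201/2 = 0.3101 mol → 18.2 g
Anode: 2H₂O → O₂ + 4H⁺ + 4e⁻ → n(O₂) = 0.6201/4 = 0.1550 mol → 3.47 L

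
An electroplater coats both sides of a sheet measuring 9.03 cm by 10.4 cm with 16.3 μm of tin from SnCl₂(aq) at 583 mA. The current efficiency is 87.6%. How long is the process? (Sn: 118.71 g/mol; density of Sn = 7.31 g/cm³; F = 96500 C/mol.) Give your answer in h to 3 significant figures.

Plated area = 2 × 9.03 × 10.4 = 187.8 cm²
Volume = 187.8 × 16.3×10⁻⁴ cm = 0.3061 cm³
m(Sn) = 0.3061 × 7.31 = 2.238 g
n(Sn) = 2.238 / 118.71 = 0.01885 mol; n(e⁻) = 2 × 0.01885 = 0.03770 mol
Q = 0.03770 × 96500 / 0.876 = 4153 C
t = 4153 / 0.583 = 7123 s = 1.98 h

1.98 h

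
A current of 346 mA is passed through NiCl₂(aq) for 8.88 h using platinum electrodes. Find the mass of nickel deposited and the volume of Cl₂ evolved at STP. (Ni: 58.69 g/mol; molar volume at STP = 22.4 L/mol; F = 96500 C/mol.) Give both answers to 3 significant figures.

3.36 g Ni; 1.28 L Cl₂

Q = 0.346 × 31968 = 11060 C; n(e⁻) = 11060 / 96500 = 0.1146 mol
Cathode: Ni²⁺ + 2e⁻ → Ni → n(Ni) = 0.1146/2 = 0.05730 mol → 3.36 g
Anode: 2Cl⁻ → Cl₂ + 2e⁻ → n(Cl₂) = 0.1146/2 = 0.05730 mol → 1.28 L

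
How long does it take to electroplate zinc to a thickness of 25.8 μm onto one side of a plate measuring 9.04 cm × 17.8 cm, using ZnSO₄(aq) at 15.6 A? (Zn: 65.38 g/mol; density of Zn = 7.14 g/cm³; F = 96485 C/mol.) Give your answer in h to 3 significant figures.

0.156 h

Plated area = 9.04 × 17.8 = 160.9 cm²
Volume = 160.9 × 25.8×10⁻⁴ cm = 0.4151 cm³
m(Zn) = 0.4151 × 7.14 = 2.964 g
n(Zn) = 2.964 / 65.38 = 0.04533 mol; n(e⁻) = 2 × 0.04533 = 0.09066 mol
Q = 0.09066 × 96485 = 8747 C
t = 8747 / 15.6 = 560.7 s = 0.156 h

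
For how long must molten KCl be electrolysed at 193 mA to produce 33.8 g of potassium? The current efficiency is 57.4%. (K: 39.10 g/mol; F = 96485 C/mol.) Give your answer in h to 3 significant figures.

n(K) = 33.8 / 39.10 = 0.8645 mol
K⁺ + e⁻ → K, so n(e⁻) = 0.8645 mol
Q = 0.8645 × 96485 / 0.574 = 1.453×10^5 C
t = Q / I = 1.453×10^5 / 0.193 = 7.528×10^5 s = 209 h

209 h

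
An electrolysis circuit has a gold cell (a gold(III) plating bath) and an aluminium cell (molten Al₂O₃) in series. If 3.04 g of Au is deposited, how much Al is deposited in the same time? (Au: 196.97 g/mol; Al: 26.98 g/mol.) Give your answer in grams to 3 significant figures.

n(Au) = 3.04 / 196.97 = 0.01543 mol
Au³⁺ + 3e⁻ → Au, so n(e⁻) = 3 × 0.01543 = 0.04629 mol
Since the cells are in series, n(e⁻) in the Al cell is also 0.04629 mol.
Al³⁺ + 3e⁻ → Al, so n(Al) = 0.04629 / 3 = 0.01543 mol
m(Al) = 0.01543 × 26.98 = 0.416 g

0.416 g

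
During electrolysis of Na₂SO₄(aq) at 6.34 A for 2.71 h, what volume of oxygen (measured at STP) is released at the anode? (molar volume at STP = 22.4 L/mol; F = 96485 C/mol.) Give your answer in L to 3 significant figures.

3.59 L

Charge passed = 6.34 × 9756 = 61850 C
Moles of electrons = 61850 / 96485 = 0.6410 mol
2H₂O → O₂ + 4H⁺ + 4e⁻, so n(O₂) = 0.6410 / 4 = 0.1603 mol
V = 0.1603 × 22.4 = 3.591 L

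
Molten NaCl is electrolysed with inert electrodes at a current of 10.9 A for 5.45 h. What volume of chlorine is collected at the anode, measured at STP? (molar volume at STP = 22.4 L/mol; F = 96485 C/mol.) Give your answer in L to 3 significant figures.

24.8 L

Q = It = 10.9 × 19620 = 2.139×10^5 C
n(e⁻) = 2.139×10^5 / 96485 = 2.217 mol
2Cl⁻ → Cl₂ + 2e⁻, so n(Cl₂) = 2.217 / 2 = 1.109 mol
V = 1.109 × 22.4 = 24.84 L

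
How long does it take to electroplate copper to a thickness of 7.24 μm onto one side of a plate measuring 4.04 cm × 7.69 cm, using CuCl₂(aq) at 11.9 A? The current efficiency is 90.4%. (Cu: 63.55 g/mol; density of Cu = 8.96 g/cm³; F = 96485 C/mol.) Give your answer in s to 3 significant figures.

56.9 s

Plated area = 4.04 × 7.69 = 31.07 cm²
Volume = 31.07 × 7.24×10⁻⁴ cm = 0.02249 cm³
m(Cu) = 0.02249 × 8.96 = 0.2015 g
n(Cu) = 0.2015 / 63.55 = 0.003171 mol; n(e⁻) = 2 × 0.003171 = 0.006342 mol
Q = 0.006342 × 96485 / 0.904 = 676.9 C
t = 676.9 / 11.9 = 56.88 s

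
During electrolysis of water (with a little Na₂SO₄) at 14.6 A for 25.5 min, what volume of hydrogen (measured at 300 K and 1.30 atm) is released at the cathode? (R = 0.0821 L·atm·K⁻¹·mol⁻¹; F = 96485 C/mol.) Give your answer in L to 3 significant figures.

2.19 L

Q = 14.6 A × 1530 s = 22340 C
Moles of electrons = 22340 / 96485 = 0.2315 mol
2H⁺ + 2e⁻ → H₂, so n(H₂) = 0.2315 / 2 = 0.1158 mol
V = nRT/P = 0.1158 × 0.0821 × 300 / 1.30 = 2.194 L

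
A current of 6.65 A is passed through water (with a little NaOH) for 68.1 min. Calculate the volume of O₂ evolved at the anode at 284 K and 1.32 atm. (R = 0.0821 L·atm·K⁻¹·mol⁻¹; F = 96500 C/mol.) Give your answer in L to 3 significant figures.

Q = It = 6.65 × 4086 = 27170 C
n(e⁻) = 27170 / 96500 = 0.2816 mol
2H₂O → O₂ + 4H⁺ + 4e⁻, so n(O₂) = 0.2816 / 4 = 0.07040 mol
V = nRT/P = 0.07040 × 0.0821 × 284 / 1.32 = 1.244 L

1.24 L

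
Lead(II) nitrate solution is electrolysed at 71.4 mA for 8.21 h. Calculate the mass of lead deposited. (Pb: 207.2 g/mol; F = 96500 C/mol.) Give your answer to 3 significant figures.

2.27 g

Q = It = 0.0714 × 29556 = 2110 C
n(e⁻) = 2110 / 96500 = 0.02187 mol
Pb²⁺ + 2e⁻ → Pb, so n(Pb) = 0.02187 / 2 = 0.01094 mol
m = 0.01094 × 207.2 = 2.27 g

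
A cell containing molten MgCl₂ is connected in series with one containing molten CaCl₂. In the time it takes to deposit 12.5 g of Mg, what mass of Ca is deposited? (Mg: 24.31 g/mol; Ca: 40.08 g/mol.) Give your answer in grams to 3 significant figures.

20.6 g

n(Mg) = 12.5 / 24.31 = 0.5142 mol
Mg²⁺ + 2e⁻ → Mg, so n(e⁻) = 2 × 0.5142 = 1.028 mol
Same current for the same time ⇒ same n(e⁻) = 1.028 mol in both cells.
Ca²⁺ + 2e⁻ → Ca, so n(Ca) = 1.028 / 2 = 0.5140 mol
m(Ca) = 0.5140 × 40.08 = 20.6 g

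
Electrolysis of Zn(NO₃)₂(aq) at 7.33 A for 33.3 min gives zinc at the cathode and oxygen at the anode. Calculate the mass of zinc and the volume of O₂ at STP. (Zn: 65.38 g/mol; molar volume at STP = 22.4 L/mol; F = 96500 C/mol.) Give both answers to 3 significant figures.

Q = 7.33 × 1998 = 14650 C; n(e⁻) = 14650 / 96500 = 0.1518 mol
Cathode: Zn²⁺ + 2e⁻ → Zn → n(Zn) = 0.1518/2 = 0.07590 mol → 4.96 g
Anode: 2H₂O → O₂ + 4H⁺ + 4e⁻ → n(O₂) = 0.1518/4 = 0.03795 mol → 0.850 L

4.96 g Zn; 0.850 L O₂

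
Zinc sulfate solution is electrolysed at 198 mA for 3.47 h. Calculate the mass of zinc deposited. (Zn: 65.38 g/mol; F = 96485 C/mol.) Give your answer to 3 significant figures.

0.838 g

Q = It = 0.198 × 12492 = 2473 C
Moles of electrons = 2473 / 96485 = 0.02563 mol
Zn²⁺ + 2e⁻ → Zn, so n(Zn) = 0.02563 / 2 = 0.01282 mol
m = 0.01282 × 65.38 = 0.838 g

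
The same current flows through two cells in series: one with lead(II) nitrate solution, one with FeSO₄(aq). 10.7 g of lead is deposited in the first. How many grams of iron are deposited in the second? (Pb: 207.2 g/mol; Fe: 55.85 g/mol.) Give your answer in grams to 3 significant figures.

n(Pb) = 10.7 / 207.2 = 0.05164 mol
Pb²⁺ + 2e⁻ → Pb, so n(e⁻) = 2 × 0.05164 = 0.1033 mol
The cells are in series, so the same charge (and hence the same n(e⁻) = 0.1033 mol) passes through both.
Fe²⁺ + 2e⁻ → Fe, so n(Fe) = 0.1033 / 2 = 0.05165 mol
m(Fe) = 0.05165 × 55.85 = 2.88 g

2.88 g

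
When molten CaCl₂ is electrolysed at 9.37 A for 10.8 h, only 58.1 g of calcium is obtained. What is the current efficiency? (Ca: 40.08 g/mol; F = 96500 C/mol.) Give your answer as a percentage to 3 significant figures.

76.8%

Q = 9.37 × 38880 = 3.643×10^5 C
n(e⁻) = 3.643×10^5 / 96500 = 3.775 mol
Ca²⁺ + 2e⁻ → Ca, so theoretical n(Ca) = 1.888 mol → 75.67 g
Efficiency = 58.1 / 75.67 = 0.7678 = 76.8%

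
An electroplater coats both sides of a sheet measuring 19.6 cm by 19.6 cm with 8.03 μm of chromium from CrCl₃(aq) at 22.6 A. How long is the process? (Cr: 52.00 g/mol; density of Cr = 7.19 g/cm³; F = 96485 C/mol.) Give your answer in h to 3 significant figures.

Plated area = 2 × 19.6 × 19.6 = 768.3 cm²
Volume = 768.3 × 8.03×10⁻⁴ cm = 0.6169 cm³
m(Cr) = 0.6169 × 7.19 = 4.436 g
n(Cr) = 4.436 / 52.00 = 0.08531 mol; n(e⁻) = 3 × 0.08531 = 0.2559 mol
Q = 0.2559 × 96485 = 24690 C
t = 24690 / 22.6 = 1092 s = 0.303 h

0.303 h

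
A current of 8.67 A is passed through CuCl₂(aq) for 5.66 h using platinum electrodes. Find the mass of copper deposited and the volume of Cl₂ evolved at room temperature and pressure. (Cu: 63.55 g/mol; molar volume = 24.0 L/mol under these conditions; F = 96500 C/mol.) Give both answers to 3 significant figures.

Q = 8.67 × 20376 = 1.767×10^5 C; n(e⁻) = 1.767×10^5 / 96500 = 1.831 mol
Cathode: Cu²⁺ + 2e⁻ → Cu → n(Cu) = 1.831/2 = 0.9155 mol → 58.2 g
Anode: 2Cl⁻ → Cl₂ + 2e⁻ → n(Cl₂) = 1.831/2 = 0.9155 mol → 22.0 L

58.2 g Cu; 22.0 L Cl₂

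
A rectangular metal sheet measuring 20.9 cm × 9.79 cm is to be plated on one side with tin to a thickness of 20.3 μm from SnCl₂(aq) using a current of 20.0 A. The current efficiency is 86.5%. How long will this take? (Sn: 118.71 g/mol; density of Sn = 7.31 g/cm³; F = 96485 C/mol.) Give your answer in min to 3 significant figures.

Plated area = 20.9 × 9.79 = 204.6 cm²
Volume = 204.6 × 20.3×10⁻⁴ cm = 0.4153 cm³
m(Sn) = 0.4153 × 7.31 = 3.036 g
n(Sn) = 3.036 / 118.71 = 0.02557 mol; n(e⁻) = 2 × 0.02557 = 0.05114 mol
Q = 0.05114 × 96485 / 0.865 = 5704 C
t = 5704 / 20.0 = 285.2 s = 4.75 min

4.75 min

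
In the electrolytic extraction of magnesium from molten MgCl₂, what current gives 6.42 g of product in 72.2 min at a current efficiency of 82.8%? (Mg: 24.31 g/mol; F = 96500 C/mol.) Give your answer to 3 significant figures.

14.2 A

n(Mg) = 6.42 / 24.31 = 0.2641 mol
Mg²⁺ + 2e⁻ → Mg, so n(e⁻) = 2 × 0.2641 = 0.5282 mol
Q = 0.5282 × 96500 / 0.828 = 61560 C
I = Q / t = 61560 / 4332 s = 14.2 A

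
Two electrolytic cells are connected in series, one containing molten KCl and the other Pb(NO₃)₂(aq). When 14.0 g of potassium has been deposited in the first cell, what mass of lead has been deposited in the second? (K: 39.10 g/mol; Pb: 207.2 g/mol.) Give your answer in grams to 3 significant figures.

n(K) = 14.0 / 39.10 = 0.3581 mol
K⁺ + e⁻ → K, so n(e⁻) = 0.3581 mol
Same current for the same time ⇒ same n(e⁻) = 0.3581 mol in both cells.
Pb²⁺ + 2e⁻ → Pb, so n(Pb) = 0.3581 / 2 = 0.1791 mol
m(Pb) = 0.1791 × 207.2 = 37.1 g

37.1 g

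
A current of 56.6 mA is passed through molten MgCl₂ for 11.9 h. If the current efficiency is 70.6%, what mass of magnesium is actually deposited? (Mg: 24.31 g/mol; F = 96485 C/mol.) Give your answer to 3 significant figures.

0.216 g

Q = 0.0566 × 42840 = 2425 C
n(e⁻) = 2425 / 96485 = 0.02513 mol
Mg²⁺ + 2e⁻ → Mg, so theoretical m(Mg) = 0.01257 × 24.31 = 0.3056 g
Actual mass = 70.6% × 0.3056 = 0.216 g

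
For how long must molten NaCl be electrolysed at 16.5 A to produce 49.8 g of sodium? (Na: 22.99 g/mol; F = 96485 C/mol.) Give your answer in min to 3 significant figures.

n(Na) = 49.8 / 22.99 = 2.166 mol
Na⁺ + e⁻ → Na, so n(e⁻) = 2.166 mol
Q = 2.166 × 96485 = 2.090×10^5 C
t = Q / I = 2.090×10^5 / 16.5 = 12670 s = 211 min

211 min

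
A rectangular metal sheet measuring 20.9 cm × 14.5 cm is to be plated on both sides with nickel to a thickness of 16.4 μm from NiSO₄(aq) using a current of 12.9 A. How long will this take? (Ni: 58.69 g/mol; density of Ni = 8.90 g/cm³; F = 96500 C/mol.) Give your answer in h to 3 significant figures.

Plated area = 2 × 20.9 × 14.5 = 606.1 cm²
Volume = 606.1 × 16.4×10⁻⁴ cm = 0.9940 cm³
m(Ni) = 0.9940 × 8.90 = 8.847 g
n(Ni) = 8.847 / 58.69 = 0.1507 mol; n(e⁻) = 2 × 0.1507 = 0.3014 mol
Q = 0.3014 × 96500 = 29090 C
t = 29090 / 12.9 = 2255 s = 0.626 h

0.626 h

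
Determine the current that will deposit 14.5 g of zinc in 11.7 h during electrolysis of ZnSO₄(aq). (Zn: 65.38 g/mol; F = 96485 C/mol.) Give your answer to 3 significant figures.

n(Zn) = 14.5 / 65.38 = 0.2218 mol
Zn²⁺ + 2e⁻ → Zn, so n(e⁻) = 2 × 0.2218 = 0.4436 mol
Q = 0.4436 × 96485 = 42800 C
I = Q / t = 42800 / 42120 s = 1.02 A

1.02 A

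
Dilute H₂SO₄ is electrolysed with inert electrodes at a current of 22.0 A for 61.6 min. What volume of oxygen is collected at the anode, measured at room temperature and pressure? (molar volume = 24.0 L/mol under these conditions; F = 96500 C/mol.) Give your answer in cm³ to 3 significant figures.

Charge passed = 22.0 × 3696 = 81310 C
n(e⁻) = Q/F = 81310/96500 = 0.8426 mol
2H₂O → O₂ + 4H⁺ + 4e⁻, so n(O₂) = 0.8426 / 4 = 0.2107 mol
V = 0.2107 × 24.0 = 5.057 L
= 5060 cm³

5060 cm³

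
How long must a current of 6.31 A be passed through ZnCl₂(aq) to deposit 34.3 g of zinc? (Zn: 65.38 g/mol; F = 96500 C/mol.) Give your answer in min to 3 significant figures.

267 min

n(Zn) = 34.3 / 65.38 = 0.5246 mol
Zn²⁺ + 2e⁻ → Zn, so n(e⁻) = 2 × 0.5246 = 1.049 mol
Q = 1.049 × 96500 = 1.012×10^5 C
t = Q / I = 1.012×10^5 / 6.31 = 16040 s = 267 min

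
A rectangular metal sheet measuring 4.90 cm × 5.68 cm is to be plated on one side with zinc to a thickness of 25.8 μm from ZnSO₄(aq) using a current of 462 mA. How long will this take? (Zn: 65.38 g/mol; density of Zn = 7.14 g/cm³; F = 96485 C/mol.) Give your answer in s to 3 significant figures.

3280 s

Plated area = 4.90 × 5.68 = 27.83 cm²
Volume = 27.83 × 25.8×10⁻⁴ cm = 0.07180 cm³
m(Zn) = 0.07180 × 7.14 = 0.5127 g
n(Zn) = 0.5127 / 65.38 = 0.007842 mol; n(e⁻) = 2 × 0.007842 = 0.01568 mol
Q = 0.01568 × 96485 = 1513 C
t = 1513 / 0.462 = 3275 s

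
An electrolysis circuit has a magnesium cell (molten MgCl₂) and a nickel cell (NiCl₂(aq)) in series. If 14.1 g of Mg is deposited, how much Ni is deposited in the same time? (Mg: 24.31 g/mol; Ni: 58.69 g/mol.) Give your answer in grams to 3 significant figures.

34.0 g

n(Mg) = 14.1 / 24.31 = 0.5800 mol
Mg²⁺ + 2e⁻ → Mg, so n(e⁻) = 2 × 0.5800 = 1.160 mol
The cells are in series, so the same charge (and hence the same n(e⁻) = 1.160 mol) passes through both.
Ni²⁺ + 2e⁻ → Ni, so n(Ni) = 1.160 / 2 = 0.5800 mol
m(Ni) = 0.5800 × 58.69 = 34.0 g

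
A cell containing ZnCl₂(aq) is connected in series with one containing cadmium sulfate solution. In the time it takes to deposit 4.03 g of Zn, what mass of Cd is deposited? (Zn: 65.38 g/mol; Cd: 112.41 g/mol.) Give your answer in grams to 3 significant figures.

n(Zn) = 4.03 / 65.38 = 0.06164 mol
Zn²⁺ + 2e⁻ → Zn, so n(e⁻) = 2 × 0.06164 = 0.1233 mol
The cells are in series, so the same charge (and hence the same n(e⁻) = 0.1233 mol) passes through both.
Cd²⁺ + 2e⁻ → Cd, so n(Cd) = 0.1233 / 2 = 0.06165 mol
m(Cd) = 0.06165 × 112.41 = 6.93 g

6.93 g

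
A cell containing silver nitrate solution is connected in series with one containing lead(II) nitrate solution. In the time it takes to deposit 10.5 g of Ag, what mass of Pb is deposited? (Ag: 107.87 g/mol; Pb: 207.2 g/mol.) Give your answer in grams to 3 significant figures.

n(Ag) = 10.5 / 107.87 = 0.09734 mol
Ag⁺ + e⁻ → Ag, so n(e⁻) = 0.09734 mol
In series, the same 0.09734 mol of electrons flows through the second cell.
Pb²⁺ + 2e⁻ → Pb, so n(Pb) = 0.09734 / 2 = 0.04867 mol
m(Pb) = 0.04867 × 207.2 = 10.1 g

10.1 g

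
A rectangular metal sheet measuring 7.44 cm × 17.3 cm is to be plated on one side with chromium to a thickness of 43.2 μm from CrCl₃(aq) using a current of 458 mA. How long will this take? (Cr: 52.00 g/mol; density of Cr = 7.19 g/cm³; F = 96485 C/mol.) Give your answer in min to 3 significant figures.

Plated area = 7.44 × 17.3 = 128.7 cm²
Volume = 128.7 × 43.2×10⁻⁴ cm = 0.5560 cm³
m(Cr) = 0.5560 × 7.19 = 3.998 g
n(Cr) = 3.998 / 52.00 = 0.07688 mol; n(e⁻) = 3 × 0.07688 = 0.2306 mol
Q = 0.2306 × 96485 = 22250 C
t = 22250 / 0.458 = 48580 s = 810 min

810 min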